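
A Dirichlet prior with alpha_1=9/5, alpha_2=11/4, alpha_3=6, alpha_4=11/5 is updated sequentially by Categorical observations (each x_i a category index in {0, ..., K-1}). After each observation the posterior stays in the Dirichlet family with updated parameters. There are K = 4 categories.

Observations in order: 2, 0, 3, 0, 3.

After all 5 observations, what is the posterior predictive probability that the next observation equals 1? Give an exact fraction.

11/71

obs 1: x=2 → posterior Dirichlet(9/5, 11/4, 7, 11/5)
obs 2: x=0 → posterior Dirichlet(14/5, 11/4, 7, 11/5)
obs 3: x=3 → posterior Dirichlet(14/5, 11/4, 7, 16/5)
obs 4: x=0 → posterior Dirichlet(19/5, 11/4, 7, 16/5)
obs 5: x=3 → posterior Dirichlet(19/5, 11/4, 7, 21/5)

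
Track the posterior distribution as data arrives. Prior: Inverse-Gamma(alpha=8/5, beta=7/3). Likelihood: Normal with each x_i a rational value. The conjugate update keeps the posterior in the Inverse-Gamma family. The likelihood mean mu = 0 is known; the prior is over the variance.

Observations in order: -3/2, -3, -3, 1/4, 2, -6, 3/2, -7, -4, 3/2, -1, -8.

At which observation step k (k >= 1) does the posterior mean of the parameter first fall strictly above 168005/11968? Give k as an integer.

k = 12

obs 1: x=-3/2 → posterior Inverse-Gamma(21/10, 83/24)
obs 2: x=-3 → posterior Inverse-Gamma(13/5, 191/24)
obs 3: x=-3 → posterior Inverse-Gamma(31/10, 299/24)
obs 4: x=1/4 → posterior Inverse-Gamma(18/5, 1199/96)
obs 5: x=2 → posterior Inverse-Gamma(41/10, 1391/96)
obs 6: x=-6 → posterior Inverse-Gamma(23/5, 3119/96)
obs 7: x=3/2 → posterior Inverse-Gamma(51/10, 3227/96)
obs 8: x=-7 → posterior Inverse-Gamma(28/5, 5579/96)
obs 9: x=-4 → posterior Inverse-Gamma(61/10, 6347/96)
obs 10: x=3/2 → posterior Inverse-Gamma(33/5, 6455/96)
obs 11: x=-1 → posterior Inverse-Gamma(71/10, 6503/96)
obs 12: x=-8 → posterior Inverse-Gamma(38/5, 9575/96)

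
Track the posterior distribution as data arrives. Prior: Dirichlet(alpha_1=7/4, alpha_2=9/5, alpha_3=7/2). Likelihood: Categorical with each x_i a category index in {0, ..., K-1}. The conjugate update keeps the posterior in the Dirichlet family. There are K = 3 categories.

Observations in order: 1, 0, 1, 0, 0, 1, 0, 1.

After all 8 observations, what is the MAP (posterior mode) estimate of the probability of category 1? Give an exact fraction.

96/241

obs 1: x=1 → posterior Dirichlet(7/4, 14/5, 7/2)
obs 2: x=0 → posterior Dirichlet(11/4, 14/5, 7/2)
obs 3: x=1 → posterior Dirichlet(11/4, 19/5, 7/2)
obs 4: x=0 → posterior Dirichlet(15/4, 19/5, 7/2)
obs 5: x=0 → posterior Dirichlet(19/4, 19/5, 7/2)
obs 6: x=1 → posterior Dirichlet(19/4, 24/5, 7/2)
obs 7: x=0 → posterior Dirichlet(23/4, 24/5, 7/2)
obs 8: x=1 → posterior Dirichlet(23/4, 29/5, 7/2)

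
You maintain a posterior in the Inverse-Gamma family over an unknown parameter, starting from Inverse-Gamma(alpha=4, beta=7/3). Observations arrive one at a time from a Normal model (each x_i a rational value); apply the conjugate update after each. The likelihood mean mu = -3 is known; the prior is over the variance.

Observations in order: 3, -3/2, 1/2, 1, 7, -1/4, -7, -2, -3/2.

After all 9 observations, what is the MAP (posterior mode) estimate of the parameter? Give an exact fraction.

9503/912

obs 1: x=3 → posterior Inverse-Gamma(9/2, 61/3)
obs 2: x=-3/2 → posterior Inverse-Gamma(5, 515/24)
obs 3: x=1/2 → posterior Inverse-Gamma(11/2, 331/12)
obs 4: x=1 → posterior Inverse-Gamma(6, 427/12)
obs 5: x=7 → posterior Inverse-Gamma(13/2, 1027/12)
obs 6: x=-1/4 → posterior Inverse-Gamma(7, 8579/96)
obs 7: x=-7 → posterior Inverse-Gamma(15/2, 9347/96)
obs 8: x=-2 → posterior Inverse-Gamma(8, 9395/96)
obs 9: x=-3/2 → posterior Inverse-Gamma(17/2, 9503/96)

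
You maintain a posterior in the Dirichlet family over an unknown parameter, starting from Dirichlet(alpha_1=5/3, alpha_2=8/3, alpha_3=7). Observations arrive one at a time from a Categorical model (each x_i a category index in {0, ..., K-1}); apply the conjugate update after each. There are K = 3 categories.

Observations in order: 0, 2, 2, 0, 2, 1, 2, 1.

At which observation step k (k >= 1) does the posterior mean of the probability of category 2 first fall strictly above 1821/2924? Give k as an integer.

obs 1: x=0 → posterior Dirichlet(8/3, 8/3, 7)
obs 2: x=2 → posterior Dirichlet(8/3, 8/3, 8)
obs 3: x=2 → posterior Dirichlet(8/3, 8/3, 9)
obs 4: x=0 → posterior Dirichlet(11/3, 8/3, 9)
obs 5: x=2 → posterior Dirichlet(11/3, 8/3, 10)
obs 6: x=1 → posterior Dirichlet(11/3, 11/3, 10)
obs 7: x=2 → posterior Dirichlet(11/3, 11/3, 11)
obs 8: x=1 → posterior Dirichlet(11/3, 14/3, 11)

k = 3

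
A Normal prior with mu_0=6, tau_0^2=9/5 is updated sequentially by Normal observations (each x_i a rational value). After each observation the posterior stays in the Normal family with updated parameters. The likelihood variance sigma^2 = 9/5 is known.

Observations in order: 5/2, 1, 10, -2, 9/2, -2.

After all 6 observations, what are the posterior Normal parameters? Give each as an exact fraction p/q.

mu_0=20/7, tau_0^2=9/35

obs 1: x=5/2 → posterior Normal(17/4, 9/10)
obs 2: x=1 → posterior Normal(19/6, 3/5)
obs 3: x=10 → posterior Normal(39/8, 9/20)
obs 4: x=-2 → posterior Normal(7/2, 9/25)
obs 5: x=9/2 → posterior Normal(11/3, 3/10)
obs 6: x=-2 → posterior Normal(20/7, 9/35)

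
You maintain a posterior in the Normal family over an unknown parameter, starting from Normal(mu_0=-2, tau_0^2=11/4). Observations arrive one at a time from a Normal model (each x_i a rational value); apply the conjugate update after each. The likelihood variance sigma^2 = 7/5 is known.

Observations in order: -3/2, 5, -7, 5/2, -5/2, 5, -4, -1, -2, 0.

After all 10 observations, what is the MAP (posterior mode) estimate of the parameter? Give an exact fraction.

-717/1156

obs 1: x=-3/2 → posterior Normal(-277/166, 77/83)
obs 2: x=5 → posterior Normal(91/92, 77/138)
obs 3: x=-7 → posterior Normal(-497/386, 77/193)
obs 4: x=5/2 → posterior Normal(-111/248, 77/248)
obs 5: x=-5/2 → posterior Normal(-497/606, 77/303)
obs 6: x=5 → posterior Normal(53/716, 77/358)
obs 7: x=-4 → posterior Normal(-387/826, 11/59)
obs 8: x=-1 → posterior Normal(-497/936, 77/468)
obs 9: x=-2 → posterior Normal(-717/1046, 77/523)
obs 10: x=0 → posterior Normal(-717/1156, 77/578)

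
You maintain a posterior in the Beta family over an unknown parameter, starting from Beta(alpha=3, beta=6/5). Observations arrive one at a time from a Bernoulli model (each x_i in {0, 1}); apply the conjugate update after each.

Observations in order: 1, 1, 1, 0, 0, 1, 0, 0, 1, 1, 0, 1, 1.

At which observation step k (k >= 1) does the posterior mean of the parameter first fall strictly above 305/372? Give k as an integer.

obs 1: x=1 → posterior Beta(4, 6/5)
obs 2: x=1 → posterior Beta(5, 6/5)
obs 3: x=1 → posterior Beta(6, 6/5)
obs 4: x=0 → posterior Beta(6, 11/5)
obs 5: x=0 → posterior Beta(6, 16/5)
obs 6: x=1 → posterior Beta(7, 16/5)
obs 7: x=0 → posterior Beta(7, 21/5)
obs 8: x=0 → posterior Beta(7, 26/5)
obs 9: x=1 → posterior Beta(8, 26/5)
obs 10: x=1 → posterior Beta(9, 26/5)
obs 11: x=0 → posterior Beta(9, 31/5)
obs 12: x=1 → posterior Beta(10, 31/5)
obs 13: x=1 → posterior Beta(11, 31/5)

k = 3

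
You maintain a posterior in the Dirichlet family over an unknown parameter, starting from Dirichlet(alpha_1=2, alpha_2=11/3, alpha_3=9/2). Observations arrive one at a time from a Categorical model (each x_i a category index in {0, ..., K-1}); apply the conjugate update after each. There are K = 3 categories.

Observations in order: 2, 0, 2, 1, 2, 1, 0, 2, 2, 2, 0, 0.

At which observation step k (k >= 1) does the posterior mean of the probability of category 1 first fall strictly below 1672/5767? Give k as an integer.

k = 3

obs 1: x=2 → posterior Dirichlet(2, 11/3, 11/2)
obs 2: x=0 → posterior Dirichlet(3, 11/3, 11/2)
obs 3: x=2 → posterior Dirichlet(3, 11/3, 13/2)
obs 4: x=1 → posterior Dirichlet(3, 14/3, 13/2)
obs 5: x=2 → posterior Dirichlet(3, 14/3, 15/2)
obs 6: x=1 → posterior Dirichlet(3, 17/3, 15/2)
obs 7: x=0 → posterior Dirichlet(4, 17/3, 15/2)
obs 8: x=2 → posterior Dirichlet(4, 17/3, 17/2)
obs 9: x=2 → posterior Dirichlet(4, 17/3, 19/2)
obs 10: x=2 → posterior Dirichlet(4, 17/3, 21/2)
obs 11: x=0 → posterior Dirichlet(5, 17/3, 21/2)
obs 12: x=0 → posterior Dirichlet(6, 17/3, 21/2)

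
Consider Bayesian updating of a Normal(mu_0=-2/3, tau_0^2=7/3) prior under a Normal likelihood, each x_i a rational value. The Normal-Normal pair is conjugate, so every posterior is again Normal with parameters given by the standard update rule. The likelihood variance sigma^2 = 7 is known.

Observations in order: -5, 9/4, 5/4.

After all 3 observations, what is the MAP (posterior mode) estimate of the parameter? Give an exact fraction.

-7/12

obs 1: x=-5 → posterior Normal(-7/4, 7/4)
obs 2: x=9/4 → posterior Normal(-19/20, 7/5)
obs 3: x=5/4 → posterior Normal(-7/12, 7/6)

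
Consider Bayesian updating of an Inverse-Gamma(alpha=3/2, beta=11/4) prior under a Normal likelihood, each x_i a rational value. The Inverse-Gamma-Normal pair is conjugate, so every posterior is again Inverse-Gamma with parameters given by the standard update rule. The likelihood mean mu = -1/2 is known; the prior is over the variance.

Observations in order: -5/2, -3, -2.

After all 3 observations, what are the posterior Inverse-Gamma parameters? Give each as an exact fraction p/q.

obs 1: x=-5/2 → posterior Inverse-Gamma(2, 19/4)
obs 2: x=-3 → posterior Inverse-Gamma(5/2, 63/8)
obs 3: x=-2 → posterior Inverse-Gamma(3, 9)

alpha=3, beta=9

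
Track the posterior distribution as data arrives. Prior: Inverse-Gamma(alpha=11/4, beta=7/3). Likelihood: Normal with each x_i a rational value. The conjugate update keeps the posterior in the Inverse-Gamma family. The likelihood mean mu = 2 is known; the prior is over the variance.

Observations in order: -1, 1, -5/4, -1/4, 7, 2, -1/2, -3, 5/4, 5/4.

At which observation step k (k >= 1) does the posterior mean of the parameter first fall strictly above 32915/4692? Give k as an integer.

k = 8

obs 1: x=-1 → posterior Inverse-Gamma(13/4, 41/6)
obs 2: x=1 → posterior Inverse-Gamma(15/4, 22/3)
obs 3: x=-5/4 → posterior Inverse-Gamma(17/4, 1211/96)
obs 4: x=-1/4 → posterior Inverse-Gamma(19/4, 727/48)
obs 5: x=7 → posterior Inverse-Gamma(21/4, 1327/48)
obs 6: x=2 → posterior Inverse-Gamma(23/4, 1327/48)
obs 7: x=-1/2 → posterior Inverse-Gamma(25/4, 1477/48)
obs 8: x=-3 → posterior Inverse-Gamma(27/4, 2077/48)
obs 9: x=5/4 → posterior Inverse-Gamma(29/4, 4181/96)
obs 10: x=5/4 → posterior Inverse-Gamma(31/4, 263/6)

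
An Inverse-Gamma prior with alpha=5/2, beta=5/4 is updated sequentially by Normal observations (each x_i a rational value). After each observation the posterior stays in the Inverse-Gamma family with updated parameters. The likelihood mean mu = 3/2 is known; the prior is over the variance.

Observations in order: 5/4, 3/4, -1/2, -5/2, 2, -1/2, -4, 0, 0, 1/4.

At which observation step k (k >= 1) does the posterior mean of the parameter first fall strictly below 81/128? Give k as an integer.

k = 2

obs 1: x=5/4 → posterior Inverse-Gamma(3, 41/32)
obs 2: x=3/4 → posterior Inverse-Gamma(7/2, 25/16)
obs 3: x=-1/2 → posterior Inverse-Gamma(4, 57/16)
obs 4: x=-5/2 → posterior Inverse-Gamma(9/2, 185/16)
obs 5: x=2 → posterior Inverse-Gamma(5, 187/16)
obs 6: x=-1/2 → posterior Inverse-Gamma(11/2, 219/16)
obs 7: x=-4 → posterior Inverse-Gamma(6, 461/16)
obs 8: x=0 → posterior Inverse-Gamma(13/2, 479/16)
obs 9: x=0 → posterior Inverse-Gamma(7, 497/16)
obs 10: x=1/4 → posterior Inverse-Gamma(15/2, 1019/32)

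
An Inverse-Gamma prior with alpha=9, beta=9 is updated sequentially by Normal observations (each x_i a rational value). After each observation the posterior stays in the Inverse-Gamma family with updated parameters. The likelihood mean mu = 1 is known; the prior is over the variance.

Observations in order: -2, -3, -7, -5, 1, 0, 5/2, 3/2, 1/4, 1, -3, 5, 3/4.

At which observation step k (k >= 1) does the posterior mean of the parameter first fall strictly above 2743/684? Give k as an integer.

obs 1: x=-2 → posterior Inverse-Gamma(19/2, 27/2)
obs 2: x=-3 → posterior Inverse-Gamma(10, 43/2)
obs 3: x=-7 → posterior Inverse-Gamma(21/2, 107/2)
obs 4: x=-5 → posterior Inverse-Gamma(11, 143/2)
obs 5: x=1 → posterior Inverse-Gamma(23/2, 143/2)
obs 6: x=0 → posterior Inverse-Gamma(12, 72)
obs 7: x=5/2 → posterior Inverse-Gamma(25/2, 585/8)
obs 8: x=3/2 → posterior Inverse-Gamma(13, 293/4)
obs 9: x=1/4 → posterior Inverse-Gamma(27/2, 2353/32)
obs 10: x=1 → posterior Inverse-Gamma(14, 2353/32)
obs 11: x=-3 → posterior Inverse-Gamma(29/2, 2609/32)
obs 12: x=5 → posterior Inverse-Gamma(15, 2865/32)
obs 13: x=3/4 → posterior Inverse-Gamma(31/2, 1433/16)

k = 3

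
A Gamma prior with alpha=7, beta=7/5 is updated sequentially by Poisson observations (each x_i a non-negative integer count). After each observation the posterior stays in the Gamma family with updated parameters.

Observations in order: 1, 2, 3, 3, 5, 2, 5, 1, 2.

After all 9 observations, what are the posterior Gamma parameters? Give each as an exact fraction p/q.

obs 1: x=1 → posterior Gamma(8, 12/5)
obs 2: x=2 → posterior Gamma(10, 17/5)
obs 3: x=3 → posterior Gamma(13, 22/5)
obs 4: x=3 → posterior Gamma(16, 27/5)
obs 5: x=5 → posterior Gamma(21, 32/5)
obs 6: x=2 → posterior Gamma(23, 37/5)
obs 7: x=5 → posterior Gamma(28, 42/5)
obs 8: x=1 → posterior Gamma(29, 47/5)
obs 9: x=2 → posterior Gamma(31, 52/5)

alpha=31, beta=52/5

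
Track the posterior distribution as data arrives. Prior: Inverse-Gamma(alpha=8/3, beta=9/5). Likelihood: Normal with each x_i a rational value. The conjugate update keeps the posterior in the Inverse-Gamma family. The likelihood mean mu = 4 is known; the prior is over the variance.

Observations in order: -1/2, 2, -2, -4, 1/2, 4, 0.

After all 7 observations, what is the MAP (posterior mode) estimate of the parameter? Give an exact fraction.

obs 1: x=-1/2 → posterior Inverse-Gamma(19/6, 477/40)
obs 2: x=2 → posterior Inverse-Gamma(11/3, 557/40)
obs 3: x=-2 → posterior Inverse-Gamma(25/6, 1277/40)
obs 4: x=-4 → posterior Inverse-Gamma(14/3, 2557/40)
obs 5: x=1/2 → posterior Inverse-Gamma(31/6, 1401/20)
obs 6: x=4 → posterior Inverse-Gamma(17/3, 1401/20)
obs 7: x=0 → posterior Inverse-Gamma(37/6, 1561/20)

4683/430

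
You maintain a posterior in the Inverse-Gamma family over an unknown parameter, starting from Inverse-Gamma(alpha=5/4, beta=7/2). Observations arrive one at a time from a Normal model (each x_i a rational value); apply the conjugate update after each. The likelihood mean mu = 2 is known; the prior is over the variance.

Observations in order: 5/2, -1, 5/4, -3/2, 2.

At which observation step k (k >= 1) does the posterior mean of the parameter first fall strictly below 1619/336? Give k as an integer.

obs 1: x=5/2 → posterior Inverse-Gamma(7/4, 29/8)
obs 2: x=-1 → posterior Inverse-Gamma(9/4, 65/8)
obs 3: x=5/4 → posterior Inverse-Gamma(11/4, 269/32)
obs 4: x=-3/2 → posterior Inverse-Gamma(13/4, 465/32)
obs 5: x=2 → posterior Inverse-Gamma(15/4, 465/32)

k = 3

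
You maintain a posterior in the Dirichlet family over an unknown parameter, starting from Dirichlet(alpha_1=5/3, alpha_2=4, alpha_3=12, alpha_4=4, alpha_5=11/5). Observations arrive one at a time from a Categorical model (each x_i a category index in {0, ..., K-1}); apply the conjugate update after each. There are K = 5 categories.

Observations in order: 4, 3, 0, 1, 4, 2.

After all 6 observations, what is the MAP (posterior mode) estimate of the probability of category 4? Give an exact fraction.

obs 1: x=4 → posterior Dirichlet(5/3, 4, 12, 4, 16/5)
obs 2: x=3 → posterior Dirichlet(5/3, 4, 12, 5, 16/5)
obs 3: x=0 → posterior Dirichlet(8/3, 4, 12, 5, 16/5)
obs 4: x=1 → posterior Dirichlet(8/3, 5, 12, 5, 16/5)
obs 5: x=4 → posterior Dirichlet(8/3, 5, 12, 5, 21/5)
obs 6: x=2 → posterior Dirichlet(8/3, 5, 13, 5, 21/5)

48/373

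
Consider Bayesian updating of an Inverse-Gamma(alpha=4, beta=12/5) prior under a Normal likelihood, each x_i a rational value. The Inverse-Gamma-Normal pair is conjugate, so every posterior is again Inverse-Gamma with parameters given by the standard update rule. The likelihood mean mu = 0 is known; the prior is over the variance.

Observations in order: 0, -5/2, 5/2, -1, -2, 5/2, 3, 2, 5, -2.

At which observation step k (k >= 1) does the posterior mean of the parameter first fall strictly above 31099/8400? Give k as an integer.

obs 1: x=0 → posterior Inverse-Gamma(9/2, 12/5)
obs 2: x=-5/2 → posterior Inverse-Gamma(5, 221/40)
obs 3: x=5/2 → posterior Inverse-Gamma(11/2, 173/20)
obs 4: x=-1 → posterior Inverse-Gamma(6, 183/20)
obs 5: x=-2 → posterior Inverse-Gamma(13/2, 223/20)
obs 6: x=5/2 → posterior Inverse-Gamma(7, 571/40)
obs 7: x=3 → posterior Inverse-Gamma(15/2, 751/40)
obs 8: x=2 → posterior Inverse-Gamma(8, 831/40)
obs 9: x=5 → posterior Inverse-Gamma(17/2, 1331/40)
obs 10: x=-2 → posterior Inverse-Gamma(9, 1411/40)

k = 9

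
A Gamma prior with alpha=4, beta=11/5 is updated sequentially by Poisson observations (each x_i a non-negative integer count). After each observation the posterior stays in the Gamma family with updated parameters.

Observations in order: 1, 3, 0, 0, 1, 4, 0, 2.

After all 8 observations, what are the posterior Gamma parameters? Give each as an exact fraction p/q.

alpha=15, beta=51/5

obs 1: x=1 → posterior Gamma(5, 16/5)
obs 2: x=3 → posterior Gamma(8, 21/5)
obs 3: x=0 → posterior Gamma(8, 26/5)
obs 4: x=0 → posterior Gamma(8, 31/5)
obs 5: x=1 → posterior Gamma(9, 36/5)
obs 6: x=4 → posterior Gamma(13, 41/5)
obs 7: x=0 → posterior Gamma(13, 46/5)
obs 8: x=2 → posterior Gamma(15, 51/5)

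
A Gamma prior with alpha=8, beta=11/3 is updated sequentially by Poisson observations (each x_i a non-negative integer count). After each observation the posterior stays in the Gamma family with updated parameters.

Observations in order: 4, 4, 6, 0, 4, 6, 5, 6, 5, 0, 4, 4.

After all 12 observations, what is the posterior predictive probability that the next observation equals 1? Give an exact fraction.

91137967528181020619604085447522504920361432005989472012834793620194696918113275136487039080341/867361737988403547205962240695953369140625000000000000000000000000000000000000000000000000000000

obs 1: x=4 → posterior Gamma(12, 14/3)
obs 2: x=4 → posterior Gamma(16, 17/3)
obs 3: x=6 → posterior Gamma(22, 20/3)
obs 4: x=0 → posterior Gamma(22, 23/3)
obs 5: x=4 → posterior Gamma(26, 26/3)
obs 6: x=6 → posterior Gamma(32, 29/3)
obs 7: x=5 → posterior Gamma(37, 32/3)
obs 8: x=6 → posterior Gamma(43, 35/3)
obs 9: x=5 → posterior Gamma(48, 38/3)
obs 10: x=0 → posterior Gamma(48, 41/3)
obs 11: x=4 → posterior Gamma(52, 44/3)
obs 12: x=4 → posterior Gamma(56, 47/3)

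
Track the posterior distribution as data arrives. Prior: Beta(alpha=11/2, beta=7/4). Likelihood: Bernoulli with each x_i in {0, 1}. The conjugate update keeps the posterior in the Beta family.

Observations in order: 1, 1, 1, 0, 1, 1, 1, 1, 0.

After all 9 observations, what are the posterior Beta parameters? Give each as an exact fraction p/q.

obs 1: x=1 → posterior Beta(13/2, 7/4)
obs 2: x=1 → posterior Beta(15/2, 7/4)
obs 3: x=1 → posterior Beta(17/2, 7/4)
obs 4: x=0 → posterior Beta(17/2, 11/4)
obs 5: x=1 → posterior Beta(19/2, 11/4)
obs 6: x=1 → posterior Beta(21/2, 11/4)
obs 7: x=1 → posterior Beta(23/2, 11/4)
obs 8: x=1 → posterior Beta(25/2, 11/4)
obs 9: x=0 → posterior Beta(25/2, 15/4)

alpha=25/2, beta=15/4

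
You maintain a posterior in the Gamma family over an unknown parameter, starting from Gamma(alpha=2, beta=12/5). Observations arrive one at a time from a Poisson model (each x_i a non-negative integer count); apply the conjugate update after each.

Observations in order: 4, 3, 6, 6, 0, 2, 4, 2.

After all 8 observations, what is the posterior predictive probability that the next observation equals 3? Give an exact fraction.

32638987238782582271904523033486605059031203242311680000/154168405790985978028810748205968406336687578511892448001

obs 1: x=4 → posterior Gamma(6, 17/5)
obs 2: x=3 → posterior Gamma(9, 22/5)
obs 3: x=6 → posterior Gamma(15, 27/5)
obs 4: x=6 → posterior Gamma(21, 32/5)
obs 5: x=0 → posterior Gamma(21, 37/5)
obs 6: x=2 → posterior Gamma(23, 42/5)
obs 7: x=4 → posterior Gamma(27, 47/5)
obs 8: x=2 → posterior Gamma(29, 52/5)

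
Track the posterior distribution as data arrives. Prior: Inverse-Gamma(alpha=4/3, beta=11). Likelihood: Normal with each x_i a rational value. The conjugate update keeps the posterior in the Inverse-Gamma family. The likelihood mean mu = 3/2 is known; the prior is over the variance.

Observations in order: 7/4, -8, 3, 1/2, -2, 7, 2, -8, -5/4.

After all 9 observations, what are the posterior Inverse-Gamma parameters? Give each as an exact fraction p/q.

obs 1: x=7/4 → posterior Inverse-Gamma(11/6, 353/32)
obs 2: x=-8 → posterior Inverse-Gamma(7/3, 1797/32)
obs 3: x=3 → posterior Inverse-Gamma(17/6, 1833/32)
obs 4: x=1/2 → posterior Inverse-Gamma(10/3, 1849/32)
obs 5: x=-2 → posterior Inverse-Gamma(23/6, 2045/32)
obs 6: x=7 → posterior Inverse-Gamma(13/3, 2529/32)
obs 7: x=2 → posterior Inverse-Gamma(29/6, 2533/32)
obs 8: x=-8 → posterior Inverse-Gamma(16/3, 3977/32)
obs 9: x=-5/4 → posterior Inverse-Gamma(35/6, 2049/16)

alpha=35/6, beta=2049/16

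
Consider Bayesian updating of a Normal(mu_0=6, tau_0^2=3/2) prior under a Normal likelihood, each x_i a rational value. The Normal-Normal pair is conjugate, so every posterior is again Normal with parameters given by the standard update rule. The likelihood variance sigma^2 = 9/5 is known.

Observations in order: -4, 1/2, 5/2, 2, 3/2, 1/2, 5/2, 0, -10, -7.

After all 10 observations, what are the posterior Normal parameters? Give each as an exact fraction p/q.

mu_0=-43/112, tau_0^2=9/56

obs 1: x=-4 → posterior Normal(16/11, 9/11)
obs 2: x=1/2 → posterior Normal(37/32, 9/16)
obs 3: x=5/2 → posterior Normal(31/21, 3/7)
obs 4: x=2 → posterior Normal(41/26, 9/26)
obs 5: x=3/2 → posterior Normal(97/62, 9/31)
obs 6: x=1/2 → posterior Normal(17/12, 1/4)
obs 7: x=5/2 → posterior Normal(127/82, 9/41)
obs 8: x=0 → posterior Normal(127/92, 9/46)
obs 9: x=-10 → posterior Normal(9/34, 3/17)
obs 10: x=-7 → posterior Normal(-43/112, 9/56)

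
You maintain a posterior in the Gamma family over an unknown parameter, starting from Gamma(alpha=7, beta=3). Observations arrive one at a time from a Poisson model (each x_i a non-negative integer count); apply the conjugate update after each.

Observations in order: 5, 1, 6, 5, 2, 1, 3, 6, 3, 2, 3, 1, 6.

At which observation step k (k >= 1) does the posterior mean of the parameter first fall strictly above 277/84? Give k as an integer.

k = 4

obs 1: x=5 → posterior Gamma(12, 4)
obs 2: x=1 → posterior Gamma(13, 5)
obs 3: x=6 → posterior Gamma(19, 6)
obs 4: x=5 → posterior Gamma(24, 7)
obs 5: x=2 → posterior Gamma(26, 8)
obs 6: x=1 → posterior Gamma(27, 9)
obs 7: x=3 → posterior Gamma(30, 10)
obs 8: x=6 → posterior Gamma(36, 11)
obs 9: x=3 → posterior Gamma(39, 12)
obs 10: x=2 → posterior Gamma(41, 13)
obs 11: x=3 → posterior Gamma(44, 14)
obs 12: x=1 → posterior Gamma(45, 15)
obs 13: x=6 → posterior Gamma(51, 16)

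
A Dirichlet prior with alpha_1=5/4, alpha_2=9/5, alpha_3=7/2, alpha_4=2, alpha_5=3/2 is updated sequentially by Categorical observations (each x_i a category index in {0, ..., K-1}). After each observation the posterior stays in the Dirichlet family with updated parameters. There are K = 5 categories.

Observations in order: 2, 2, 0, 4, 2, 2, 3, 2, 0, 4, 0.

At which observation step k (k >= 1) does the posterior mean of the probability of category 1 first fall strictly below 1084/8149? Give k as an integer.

k = 4

obs 1: x=2 → posterior Dirichlet(5/4, 9/5, 9/2, 2, 3/2)
obs 2: x=2 → posterior Dirichlet(5/4, 9/5, 11/2, 2, 3/2)
obs 3: x=0 → posterior Dirichlet(9/4, 9/5, 11/2, 2, 3/2)
obs 4: x=4 → posterior Dirichlet(9/4, 9/5, 11/2, 2, 5/2)
obs 5: x=2 → posterior Dirichlet(9/4, 9/5, 13/2, 2, 5/2)
obs 6: x=2 → posterior Dirichlet(9/4, 9/5, 15/2, 2, 5/2)
obs 7: x=3 → posterior Dirichlet(9/4, 9/5, 15/2, 3, 5/2)
obs 8: x=2 → posterior Dirichlet(9/4, 9/5, 17/2, 3, 5/2)
obs 9: x=0 → posterior Dirichlet(13/4, 9/5, 17/2, 3, 5/2)
obs 10: x=4 → posterior Dirichlet(13/4, 9/5, 17/2, 3, 7/2)
obs 11: x=0 → posterior Dirichlet(17/4, 9/5, 17/2, 3, 7/2)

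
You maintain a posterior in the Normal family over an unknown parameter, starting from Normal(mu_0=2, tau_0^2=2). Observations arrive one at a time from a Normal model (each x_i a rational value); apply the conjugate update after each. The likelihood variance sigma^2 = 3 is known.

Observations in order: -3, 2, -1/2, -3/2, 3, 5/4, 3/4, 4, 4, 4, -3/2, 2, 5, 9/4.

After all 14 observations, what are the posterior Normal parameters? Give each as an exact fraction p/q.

obs 1: x=-3 → posterior Normal(0, 6/5)
obs 2: x=2 → posterior Normal(4/7, 6/7)
obs 3: x=-1/2 → posterior Normal(1/3, 2/3)
obs 4: x=-3/2 → posterior Normal(0, 6/11)
obs 5: x=3 → posterior Normal(6/13, 6/13)
obs 6: x=5/4 → posterior Normal(17/30, 2/5)
obs 7: x=3/4 → posterior Normal(10/17, 6/17)
obs 8: x=4 → posterior Normal(18/19, 6/19)
obs 9: x=4 → posterior Normal(26/21, 2/7)
obs 10: x=4 → posterior Normal(34/23, 6/23)
obs 11: x=-3/2 → posterior Normal(31/25, 6/25)
obs 12: x=2 → posterior Normal(35/27, 2/9)
obs 13: x=5 → posterior Normal(45/29, 6/29)
obs 14: x=9/4 → posterior Normal(99/62, 6/31)

mu_0=99/62, tau_0^2=6/31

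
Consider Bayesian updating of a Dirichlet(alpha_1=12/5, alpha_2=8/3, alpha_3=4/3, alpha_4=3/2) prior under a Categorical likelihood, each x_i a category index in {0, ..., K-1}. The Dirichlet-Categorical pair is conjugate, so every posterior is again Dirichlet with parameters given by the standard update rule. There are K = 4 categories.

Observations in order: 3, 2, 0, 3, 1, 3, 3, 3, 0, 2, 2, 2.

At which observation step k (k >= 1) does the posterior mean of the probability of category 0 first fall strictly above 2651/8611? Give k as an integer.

k = 3

obs 1: x=3 → posterior Dirichlet(12/5, 8/3, 4/3, 5/2)
obs 2: x=2 → posterior Dirichlet(12/5, 8/3, 7/3, 5/2)
obs 3: x=0 → posterior Dirichlet(17/5, 8/3, 7/3, 5/2)
obs 4: x=3 → posterior Dirichlet(17/5, 8/3, 7/3, 7/2)
obs 5: x=1 → posterior Dirichlet(17/5, 11/3, 7/3, 7/2)
obs 6: x=3 → posterior Dirichlet(17/5, 11/3, 7/3, 9/2)
obs 7: x=3 → posterior Dirichlet(17/5, 11/3, 7/3, 11/2)
obs 8: x=3 → posterior Dirichlet(17/5, 11/3, 7/3, 13/2)
obs 9: x=0 → posterior Dirichlet(22/5, 11/3, 7/3, 13/2)
obs 10: x=2 → posterior Dirichlet(22/5, 11/3, 10/3, 13/2)
obs 11: x=2 → posterior Dirichlet(22/5, 11/3, 13/3, 13/2)
obs 12: x=2 → posterior Dirichlet(22/5, 11/3, 16/3, 13/2)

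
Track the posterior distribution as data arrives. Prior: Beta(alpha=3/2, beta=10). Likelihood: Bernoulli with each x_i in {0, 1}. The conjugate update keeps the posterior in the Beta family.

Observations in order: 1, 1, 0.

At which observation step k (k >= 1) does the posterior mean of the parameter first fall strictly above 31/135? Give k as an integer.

obs 1: x=1 → posterior Beta(5/2, 10)
obs 2: x=1 → posterior Beta(7/2, 10)
obs 3: x=0 → posterior Beta(7/2, 11)

k = 2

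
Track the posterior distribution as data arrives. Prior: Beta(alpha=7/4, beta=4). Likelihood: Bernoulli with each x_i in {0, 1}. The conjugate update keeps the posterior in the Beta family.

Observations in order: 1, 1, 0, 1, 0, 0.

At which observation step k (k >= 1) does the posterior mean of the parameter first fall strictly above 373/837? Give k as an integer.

obs 1: x=1 → posterior Beta(11/4, 4)
obs 2: x=1 → posterior Beta(15/4, 4)
obs 3: x=0 → posterior Beta(15/4, 5)
obs 4: x=1 → posterior Beta(19/4, 5)
obs 5: x=0 → posterior Beta(19/4, 6)
obs 6: x=0 → posterior Beta(19/4, 7)

k = 2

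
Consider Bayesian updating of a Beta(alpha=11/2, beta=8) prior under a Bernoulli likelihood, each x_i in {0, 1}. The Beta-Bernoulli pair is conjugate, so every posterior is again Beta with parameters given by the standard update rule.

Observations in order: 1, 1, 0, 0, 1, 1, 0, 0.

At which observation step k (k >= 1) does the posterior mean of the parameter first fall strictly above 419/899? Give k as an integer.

k = 2

obs 1: x=1 → posterior Beta(13/2, 8)
obs 2: x=1 → posterior Beta(15/2, 8)
obs 3: x=0 → posterior Beta(15/2, 9)
obs 4: x=0 → posterior Beta(15/2, 10)
obs 5: x=1 → posterior Beta(17/2, 10)
obs 6: x=1 → posterior Beta(19/2, 10)
obs 7: x=0 → posterior Beta(19/2, 11)
obs 8: x=0 → posterior Beta(19/2, 12)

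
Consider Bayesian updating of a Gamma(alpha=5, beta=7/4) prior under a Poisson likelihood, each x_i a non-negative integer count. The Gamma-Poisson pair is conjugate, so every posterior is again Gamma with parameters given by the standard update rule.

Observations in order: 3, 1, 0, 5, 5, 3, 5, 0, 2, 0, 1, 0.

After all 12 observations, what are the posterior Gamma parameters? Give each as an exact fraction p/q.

alpha=30, beta=55/4

obs 1: x=3 → posterior Gamma(8, 11/4)
obs 2: x=1 → posterior Gamma(9, 15/4)
obs 3: x=0 → posterior Gamma(9, 19/4)
obs 4: x=5 → posterior Gamma(14, 23/4)
obs 5: x=5 → posterior Gamma(19, 27/4)
obs 6: x=3 → posterior Gamma(22, 31/4)
obs 7: x=5 → posterior Gamma(27, 35/4)
obs 8: x=0 → posterior Gamma(27, 39/4)
obs 9: x=2 → posterior Gamma(29, 43/4)
obs 10: x=0 → posterior Gamma(29, 47/4)
obs 11: x=1 → posterior Gamma(30, 51/4)
obs 12: x=0 → posterior Gamma(30, 55/4)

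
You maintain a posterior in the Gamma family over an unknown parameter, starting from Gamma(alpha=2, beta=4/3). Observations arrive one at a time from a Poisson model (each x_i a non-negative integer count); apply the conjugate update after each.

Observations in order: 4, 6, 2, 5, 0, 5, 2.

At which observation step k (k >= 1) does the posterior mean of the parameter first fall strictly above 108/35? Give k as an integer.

obs 1: x=4 → posterior Gamma(6, 7/3)
obs 2: x=6 → posterior Gamma(12, 10/3)
obs 3: x=2 → posterior Gamma(14, 13/3)
obs 4: x=5 → posterior Gamma(19, 16/3)
obs 5: x=0 → posterior Gamma(19, 19/3)
obs 6: x=5 → posterior Gamma(24, 22/3)
obs 7: x=2 → posterior Gamma(26, 25/3)

k = 2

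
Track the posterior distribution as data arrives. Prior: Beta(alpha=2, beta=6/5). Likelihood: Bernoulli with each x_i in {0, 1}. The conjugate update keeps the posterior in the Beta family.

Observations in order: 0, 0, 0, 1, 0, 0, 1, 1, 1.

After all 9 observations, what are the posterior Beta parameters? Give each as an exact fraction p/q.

alpha=6, beta=31/5

obs 1: x=0 → posterior Beta(2, 11/5)
obs 2: x=0 → posterior Beta(2, 16/5)
obs 3: x=0 → posterior Beta(2, 21/5)
obs 4: x=1 → posterior Beta(3, 21/5)
obs 5: x=0 → posterior Beta(3, 26/5)
obs 6: x=0 → posterior Beta(3, 31/5)
obs 7: x=1 → posterior Beta(4, 31/5)
obs 8: x=1 → posterior Beta(5, 31/5)
obs 9: x=1 → posterior Beta(6, 31/5)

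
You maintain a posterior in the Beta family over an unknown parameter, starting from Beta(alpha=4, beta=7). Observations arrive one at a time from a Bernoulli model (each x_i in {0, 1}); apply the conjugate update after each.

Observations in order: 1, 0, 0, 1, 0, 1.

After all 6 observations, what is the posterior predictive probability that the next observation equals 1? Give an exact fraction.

7/17

obs 1: x=1 → posterior Beta(5, 7)
obs 2: x=0 → posterior Beta(5, 8)
obs 3: x=0 → posterior Beta(5, 9)
obs 4: x=1 → posterior Beta(6, 9)
obs 5: x=0 → posterior Beta(6, 10)
obs 6: x=1 → posterior Beta(7, 10)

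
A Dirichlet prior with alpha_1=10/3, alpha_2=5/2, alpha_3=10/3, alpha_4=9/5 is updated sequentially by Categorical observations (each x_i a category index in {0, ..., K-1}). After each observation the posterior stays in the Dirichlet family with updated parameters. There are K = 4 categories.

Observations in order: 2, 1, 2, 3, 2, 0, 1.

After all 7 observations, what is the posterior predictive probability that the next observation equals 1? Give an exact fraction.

135/539

obs 1: x=2 → posterior Dirichlet(10/3, 5/2, 13/3, 9/5)
obs 2: x=1 → posterior Dirichlet(10/3, 7/2, 13/3, 9/5)
obs 3: x=2 → posterior Dirichlet(10/3, 7/2, 16/3, 9/5)
obs 4: x=3 → posterior Dirichlet(10/3, 7/2, 16/3, 14/5)
obs 5: x=2 → posterior Dirichlet(10/3, 7/2, 19/3, 14/5)
obs 6: x=0 → posterior Dirichlet(13/3, 7/2, 19/3, 14/5)
obs 7: x=1 → posterior Dirichlet(13/3, 9/2, 19/3, 14/5)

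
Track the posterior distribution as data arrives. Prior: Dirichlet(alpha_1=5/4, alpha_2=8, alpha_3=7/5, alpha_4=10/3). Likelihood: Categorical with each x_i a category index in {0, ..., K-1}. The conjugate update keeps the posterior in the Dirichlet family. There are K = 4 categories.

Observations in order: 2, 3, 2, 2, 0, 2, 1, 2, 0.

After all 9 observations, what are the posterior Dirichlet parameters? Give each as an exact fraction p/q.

obs 1: x=2 → posterior Dirichlet(5/4, 8, 12/5, 10/3)
obs 2: x=3 → posterior Dirichlet(5/4, 8, 12/5, 13/3)
obs 3: x=2 → posterior Dirichlet(5/4, 8, 17/5, 13/3)
obs 4: x=2 → posterior Dirichlet(5/4, 8, 22/5, 13/3)
obs 5: x=0 → posterior Dirichlet(9/4, 8, 22/5, 13/3)
obs 6: x=2 → posterior Dirichlet(9/4, 8, 27/5, 13/3)
obs 7: x=1 → posterior Dirichlet(9/4, 9, 27/5, 13/3)
obs 8: x=2 → posterior Dirichlet(9/4, 9, 32/5, 13/3)
obs 9: x=0 → posterior Dirichlet(13/4, 9, 32/5, 13/3)

alpha_1=13/4, alpha_2=9, alpha_3=32/5, alpha_4=13/3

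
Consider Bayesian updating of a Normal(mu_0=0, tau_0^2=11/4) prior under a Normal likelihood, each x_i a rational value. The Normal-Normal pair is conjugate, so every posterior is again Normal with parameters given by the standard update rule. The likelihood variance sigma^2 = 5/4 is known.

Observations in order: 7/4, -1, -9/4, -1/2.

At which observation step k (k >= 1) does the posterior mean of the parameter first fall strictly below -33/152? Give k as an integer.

obs 1: x=7/4 → posterior Normal(77/64, 55/64)
obs 2: x=-1 → posterior Normal(11/36, 55/108)
obs 3: x=-9/4 → posterior Normal(-33/76, 55/152)
obs 4: x=-1/2 → posterior Normal(-22/49, 55/196)

k = 3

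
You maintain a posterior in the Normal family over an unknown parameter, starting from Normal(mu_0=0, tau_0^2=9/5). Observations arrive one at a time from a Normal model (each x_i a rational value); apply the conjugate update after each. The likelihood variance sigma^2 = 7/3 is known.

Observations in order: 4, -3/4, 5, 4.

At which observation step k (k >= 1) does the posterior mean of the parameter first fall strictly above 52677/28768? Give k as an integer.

k = 3

obs 1: x=4 → posterior Normal(54/31, 63/62)
obs 2: x=-3/4 → posterior Normal(351/356, 63/89)
obs 3: x=5 → posterior Normal(891/464, 63/116)
obs 4: x=4 → posterior Normal(1323/572, 63/143)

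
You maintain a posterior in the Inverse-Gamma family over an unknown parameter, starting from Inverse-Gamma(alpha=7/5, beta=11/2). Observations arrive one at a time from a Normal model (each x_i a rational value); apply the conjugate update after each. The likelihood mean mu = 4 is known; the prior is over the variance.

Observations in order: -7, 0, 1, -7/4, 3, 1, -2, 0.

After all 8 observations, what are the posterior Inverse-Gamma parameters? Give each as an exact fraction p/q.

obs 1: x=-7 → posterior Inverse-Gamma(19/10, 66)
obs 2: x=0 → posterior Inverse-Gamma(12/5, 74)
obs 3: x=1 → posterior Inverse-Gamma(29/10, 157/2)
obs 4: x=-7/4 → posterior Inverse-Gamma(17/5, 3041/32)
obs 5: x=3 → posterior Inverse-Gamma(39/10, 3057/32)
obs 6: x=1 → posterior Inverse-Gamma(22/5, 3201/32)
obs 7: x=-2 → posterior Inverse-Gamma(49/10, 3777/32)
obs 8: x=0 → posterior Inverse-Gamma(27/5, 4033/32)

alpha=27/5, beta=4033/32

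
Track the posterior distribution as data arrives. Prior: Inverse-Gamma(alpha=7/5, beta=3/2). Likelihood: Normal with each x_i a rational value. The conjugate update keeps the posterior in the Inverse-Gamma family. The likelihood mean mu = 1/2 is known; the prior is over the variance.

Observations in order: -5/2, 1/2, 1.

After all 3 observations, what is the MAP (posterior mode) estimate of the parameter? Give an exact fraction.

obs 1: x=-5/2 → posterior Inverse-Gamma(19/10, 6)
obs 2: x=1/2 → posterior Inverse-Gamma(12/5, 6)
obs 3: x=1 → posterior Inverse-Gamma(29/10, 49/8)

245/156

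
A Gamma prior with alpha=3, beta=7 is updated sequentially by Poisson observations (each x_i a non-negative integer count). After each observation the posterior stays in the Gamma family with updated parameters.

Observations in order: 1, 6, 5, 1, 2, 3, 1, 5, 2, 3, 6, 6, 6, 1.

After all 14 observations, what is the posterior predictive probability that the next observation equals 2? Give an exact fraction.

obs 1: x=1 → posterior Gamma(4, 8)
obs 2: x=6 → posterior Gamma(10, 9)
obs 3: x=5 → posterior Gamma(15, 10)
obs 4: x=1 → posterior Gamma(16, 11)
obs 5: x=2 → posterior Gamma(18, 12)
obs 6: x=3 → posterior Gamma(21, 13)
obs 7: x=1 → posterior Gamma(22, 14)
obs 8: x=5 → posterior Gamma(27, 15)
obs 9: x=2 → posterior Gamma(29, 16)
obs 10: x=3 → posterior Gamma(32, 17)
obs 11: x=6 → posterior Gamma(38, 18)
obs 12: x=6 → posterior Gamma(44, 19)
obs 13: x=6 → posterior Gamma(50, 20)
obs 14: x=1 → posterior Gamma(51, 21)

17976186279211161004378633510428010924432584250592461118927696602606923/70367494511126742502443066032257811368011924902887025965337274195378176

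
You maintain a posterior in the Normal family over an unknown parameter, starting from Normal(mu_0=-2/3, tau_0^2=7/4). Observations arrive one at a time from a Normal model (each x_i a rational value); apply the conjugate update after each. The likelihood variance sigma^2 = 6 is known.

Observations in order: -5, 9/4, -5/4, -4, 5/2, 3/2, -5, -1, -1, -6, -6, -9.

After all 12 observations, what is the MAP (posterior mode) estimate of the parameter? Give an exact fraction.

obs 1: x=-5 → posterior Normal(-51/31, 42/31)
obs 2: x=9/4 → posterior Normal(-141/152, 21/19)
obs 3: x=-5/4 → posterior Normal(-44/45, 14/15)
obs 4: x=-4 → posterior Normal(-18/13, 21/26)
obs 5: x=5/2 → posterior Normal(-109/118, 42/59)
obs 6: x=3/2 → posterior Normal(-2/3, 7/11)
obs 7: x=-5 → posterior Normal(-79/73, 42/73)
obs 8: x=-1 → posterior Normal(-43/40, 21/40)
obs 9: x=-1 → posterior Normal(-31/29, 14/29)
obs 10: x=-6 → posterior Normal(-135/94, 21/47)
obs 11: x=-6 → posterior Normal(-177/101, 42/101)
obs 12: x=-9 → posterior Normal(-20/9, 7/18)

-20/9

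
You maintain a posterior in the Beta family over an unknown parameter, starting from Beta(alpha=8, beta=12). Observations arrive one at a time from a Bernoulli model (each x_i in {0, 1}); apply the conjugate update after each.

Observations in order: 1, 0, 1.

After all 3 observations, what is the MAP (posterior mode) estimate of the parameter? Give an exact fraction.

3/7

obs 1: x=1 → posterior Beta(9, 12)
obs 2: x=0 → posterior Beta(9, 13)
obs 3: x=1 → posterior Beta(10, 13)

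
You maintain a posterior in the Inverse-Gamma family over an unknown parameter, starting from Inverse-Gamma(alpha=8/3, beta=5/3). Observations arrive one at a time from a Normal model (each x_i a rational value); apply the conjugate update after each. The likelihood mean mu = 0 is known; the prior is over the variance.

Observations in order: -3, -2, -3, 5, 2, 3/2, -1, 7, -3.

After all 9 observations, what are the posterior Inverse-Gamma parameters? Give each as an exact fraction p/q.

obs 1: x=-3 → posterior Inverse-Gamma(19/6, 37/6)
obs 2: x=-2 → posterior Inverse-Gamma(11/3, 49/6)
obs 3: x=-3 → posterior Inverse-Gamma(25/6, 38/3)
obs 4: x=5 → posterior Inverse-Gamma(14/3, 151/6)
obs 5: x=2 → posterior Inverse-Gamma(31/6, 163/6)
obs 6: x=3/2 → posterior Inverse-Gamma(17/3, 679/24)
obs 7: x=-1 → posterior Inverse-Gamma(37/6, 691/24)
obs 8: x=7 → posterior Inverse-Gamma(20/3, 1279/24)
obs 9: x=-3 → posterior Inverse-Gamma(43/6, 1387/24)

alpha=43/6, beta=1387/24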